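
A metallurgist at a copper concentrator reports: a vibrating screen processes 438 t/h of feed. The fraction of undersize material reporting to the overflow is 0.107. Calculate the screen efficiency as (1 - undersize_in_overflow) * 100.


Screen efficiency = (1 - fraction of undersize in overflow) * 100
= (1 - 0.107) * 100
= 0.893 * 100
= 89.3%

89.3%


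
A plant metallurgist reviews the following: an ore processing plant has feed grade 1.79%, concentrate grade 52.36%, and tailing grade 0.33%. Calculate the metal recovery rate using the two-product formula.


82.0816%

Using the two-product formula:
R = 100 * c * (f - t) / (f * (c - t))
Numerator = 100 * 52.36 * (1.79 - 0.33)
= 100 * 52.36 * 1.46
= 7644.56
Denominator = 1.79 * (52.36 - 0.33)
= 1.79 * 52.03
= 93.1337
R = 7644.56 / 93.1337
= 82.0816%


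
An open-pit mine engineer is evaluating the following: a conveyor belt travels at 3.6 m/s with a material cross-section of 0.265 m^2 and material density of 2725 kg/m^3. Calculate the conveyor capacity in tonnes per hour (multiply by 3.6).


9358.74 t/h

Volumetric flow = speed * area
= 3.6 * 0.265 = 0.954 m^3/s
Mass flow = volumetric * density
= 0.954 * 2725 = 2599.65 kg/s
Convert to t/h: multiply by 3.6
Capacity = 2599.65 * 3.6
= 9358.74 t/h


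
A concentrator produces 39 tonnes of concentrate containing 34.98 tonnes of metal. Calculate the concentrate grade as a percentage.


89.6923%

Grade = (metal in concentrate / concentrate mass) * 100
= (34.98 / 39) * 100
= 0.8969230769 * 100
= 89.6923%


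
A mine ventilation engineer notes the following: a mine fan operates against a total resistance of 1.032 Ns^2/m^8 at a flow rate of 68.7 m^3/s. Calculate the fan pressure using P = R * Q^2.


Compute Q^2:
Q^2 = 68.7^2 = 4719.69
Compute pressure:
P = R * Q^2 = 1.032 * 4719.69
= 4870.7201 Pa

4870.7201 Pa


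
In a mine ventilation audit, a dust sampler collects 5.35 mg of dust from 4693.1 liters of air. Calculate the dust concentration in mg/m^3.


1.14 mg/m^3

Convert liters to m^3: 1 m^3 = 1000 L
Concentration = mass / volume * 1000
= 5.35 / 4693.1 * 1000
= 0.001139971447 * 1000
= 1.14 mg/m^3


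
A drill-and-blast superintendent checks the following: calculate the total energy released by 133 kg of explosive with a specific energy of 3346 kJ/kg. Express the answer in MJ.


445.018 MJ

Energy = mass * specific_energy / 1000
= 133 * 3346 / 1000
= 445018 / 1000
= 445.018 MJ


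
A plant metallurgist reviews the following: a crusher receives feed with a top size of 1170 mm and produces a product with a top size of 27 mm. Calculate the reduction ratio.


Reduction ratio = feed size / product size
= 1170 / 27
= 43.3333

43.3333


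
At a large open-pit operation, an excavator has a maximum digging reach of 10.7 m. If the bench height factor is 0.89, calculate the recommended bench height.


Bench height = reach * factor
= 10.7 * 0.89
= 9.523 m

9.523 m


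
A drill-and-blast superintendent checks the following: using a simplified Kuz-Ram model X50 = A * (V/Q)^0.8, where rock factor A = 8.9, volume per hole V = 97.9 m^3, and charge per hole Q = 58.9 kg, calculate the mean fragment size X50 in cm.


13.3636 cm

Compute V/Q:
V/Q = 97.9 / 58.9 = 1.662139219
Raise to the power 0.8:
(V/Q)^0.8 = 1.662139219^0.8 = 1.501529668
Multiply by A:
X50 = 8.9 * 1.501529668
= 13.3636 cm


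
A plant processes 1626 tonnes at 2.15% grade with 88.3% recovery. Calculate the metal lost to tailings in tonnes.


4.0902 tonnes

Total metal in feed:
= 1626 * 2.15 / 100 = 34.959 tonnes
Metal recovered:
= 34.959 * 88.3 / 100 = 30.868797 tonnes
Metal lost to tailings:
= 34.959 - 30.868797
= 4.0902 tonnes


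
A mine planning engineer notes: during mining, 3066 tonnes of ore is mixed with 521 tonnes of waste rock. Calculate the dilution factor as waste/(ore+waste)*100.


14.5247%

Total material = ore + waste
= 3066 + 521 = 3587 tonnes
Dilution = waste / total * 100
= 521 / 3587 * 100
= 0.1452467243 * 100
= 14.5247%


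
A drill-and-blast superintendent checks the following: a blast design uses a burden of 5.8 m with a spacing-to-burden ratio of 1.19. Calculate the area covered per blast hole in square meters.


40.0316 m^2

First, find the spacing:
Spacing = burden * ratio = 5.8 * 1.19
= 6.902 m
Then, calculate the area:
Area = burden * spacing = 5.8 * 6.902
= 40.0316 m^2


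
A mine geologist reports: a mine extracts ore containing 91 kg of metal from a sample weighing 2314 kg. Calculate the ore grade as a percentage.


Ore grade = (metal mass / ore mass) * 100
= (91 / 2314) * 100
= 0.0393258427 * 100
= 3.9326%

3.9326%


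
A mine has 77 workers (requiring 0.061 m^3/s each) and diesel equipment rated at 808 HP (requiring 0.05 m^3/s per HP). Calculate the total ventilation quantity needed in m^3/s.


45.097 m^3/s

Airflow for workers:
Q_people = 77 * 0.061 = 4.697 m^3/s
Airflow for diesel equipment:
Q_diesel = 808 * 0.05 = 40.4 m^3/s
Total ventilation:
Q_total = 4.697 + 40.4
= 45.097 m^3/s


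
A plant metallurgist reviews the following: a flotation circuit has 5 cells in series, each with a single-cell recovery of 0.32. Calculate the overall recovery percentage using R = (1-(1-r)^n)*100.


Complement of single-cell recovery:
1 - r = 1 - 0.32 = 0.68
Raise to power n:
(1 - r)^5 = 0.68^5 = 0.1453933568
Overall recovery:
R = (1 - 0.1453933568) * 100
= 85.4607%

85.4607%


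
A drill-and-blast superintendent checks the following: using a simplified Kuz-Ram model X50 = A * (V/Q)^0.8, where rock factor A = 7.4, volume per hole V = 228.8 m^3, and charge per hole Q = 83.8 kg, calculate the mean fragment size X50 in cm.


16.5273 cm

Compute V/Q:
V/Q = 228.8 / 83.8 = 2.730310263
Raise to the power 0.8:
(V/Q)^0.8 = 2.730310263^0.8 = 2.233415888
Multiply by A:
X50 = 7.4 * 2.233415888
= 16.5273 cm


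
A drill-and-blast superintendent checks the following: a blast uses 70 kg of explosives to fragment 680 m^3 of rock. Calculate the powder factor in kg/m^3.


0.1029 kg/m^3

Powder factor = explosive mass / rock volume
= 70 / 680
= 0.1029 kg/m^3


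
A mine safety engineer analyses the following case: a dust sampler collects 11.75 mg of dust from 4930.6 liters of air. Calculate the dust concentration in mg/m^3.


2.3831 mg/m^3

Convert liters to m^3: 1 m^3 = 1000 L
Concentration = mass / volume * 1000
= 11.75 / 4930.6 * 1000
= 0.00238307711 * 1000
= 2.3831 mg/m^3


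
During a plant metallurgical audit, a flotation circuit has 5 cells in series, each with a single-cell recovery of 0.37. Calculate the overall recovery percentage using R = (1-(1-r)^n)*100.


Complement of single-cell recovery:
1 - r = 1 - 0.37 = 0.63
Raise to power n:
(1 - r)^5 = 0.63^5 = 0.0992436543
Overall recovery:
R = (1 - 0.0992436543) * 100
= 90.0756%

90.0756%


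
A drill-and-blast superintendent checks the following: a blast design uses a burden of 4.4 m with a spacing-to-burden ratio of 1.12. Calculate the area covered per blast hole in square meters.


21.6832 m^2

First, find the spacing:
Spacing = burden * ratio = 4.4 * 1.12
= 4.928 m
Then, calculate the area:
Area = burden * spacing = 4.4 * 4.928
= 21.6832 m^2


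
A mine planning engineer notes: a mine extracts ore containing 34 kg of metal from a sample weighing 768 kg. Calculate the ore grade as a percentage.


4.4271%

Ore grade = (metal mass / ore mass) * 100
= (34 / 768) * 100
= 0.04427083333 * 100
= 4.4271%


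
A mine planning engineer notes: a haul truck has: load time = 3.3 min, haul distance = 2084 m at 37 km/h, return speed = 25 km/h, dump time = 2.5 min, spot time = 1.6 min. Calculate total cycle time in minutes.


15.7811 min

Convert haul speed to m/min: 37 * 1000/60 = 616.6666667 m/min
Haul time = 2084 / 616.6666667 = 3.379459459 min
Convert return speed to m/min: 25 * 1000/60 = 416.6666667 m/min
Return time = 2084 / 416.6666667 = 5.0016 min
Total cycle time:
= 3.3 + 3.379459459 + 2.5 + 5.0016 + 1.6
= 15.7811 min


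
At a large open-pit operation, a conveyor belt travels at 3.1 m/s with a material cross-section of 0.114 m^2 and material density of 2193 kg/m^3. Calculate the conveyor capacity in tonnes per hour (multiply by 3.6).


2790.0223 t/h

Volumetric flow = speed * area
= 3.1 * 0.114 = 0.3534 m^3/s
Mass flow = volumetric * density
= 0.3534 * 2193 = 775.0062 kg/s
Convert to t/h: multiply by 3.6
Capacity = 775.0062 * 3.6
= 2790.0223 t/h


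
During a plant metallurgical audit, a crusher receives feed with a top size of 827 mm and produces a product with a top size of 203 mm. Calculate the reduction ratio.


4.0739

Reduction ratio = feed size / product size
= 827 / 203
= 4.0739


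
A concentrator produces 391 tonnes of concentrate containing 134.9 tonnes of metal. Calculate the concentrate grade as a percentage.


Grade = (metal in concentrate / concentrate mass) * 100
= (134.9 / 391) * 100
= 0.3450127877 * 100
= 34.5013%

34.5013%


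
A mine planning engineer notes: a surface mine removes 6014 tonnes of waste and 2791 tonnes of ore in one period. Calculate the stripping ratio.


2.1548

Stripping ratio = waste tonnage / ore tonnage
= 6014 / 2791
= 2.1548


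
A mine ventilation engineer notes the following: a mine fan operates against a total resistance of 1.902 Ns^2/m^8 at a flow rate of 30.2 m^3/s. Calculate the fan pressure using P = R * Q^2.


Compute Q^2:
Q^2 = 30.2^2 = 912.04
Compute pressure:
P = R * Q^2 = 1.902 * 912.04
= 1734.7001 Pa

1734.7001 Pa


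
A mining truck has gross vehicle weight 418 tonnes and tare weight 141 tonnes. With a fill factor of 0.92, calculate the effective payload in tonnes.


254.84 tonnes

Maximum payload = gross - tare
= 418 - 141 = 277 tonnes
Effective payload = max payload * fill factor
= 277 * 0.92
= 254.84 tonnes


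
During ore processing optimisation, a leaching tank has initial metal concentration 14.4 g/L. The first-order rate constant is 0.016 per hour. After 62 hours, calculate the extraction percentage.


62.9166%

Compute the exponent:
-k * t = -0.016 * 62 = -0.992
Remaining concentration:
C = 14.4 * exp(-0.992)
= 14.4 * 0.3708342803
= 5.340013636 g/L
Extracted = 14.4 - 5.340013636 = 9.059986364 g/L
Extraction % = 9.059986364 / 14.4 * 100
= 62.9166%


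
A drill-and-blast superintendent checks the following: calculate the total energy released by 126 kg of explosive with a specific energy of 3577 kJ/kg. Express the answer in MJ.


450.702 MJ

Energy = mass * specific_energy / 1000
= 126 * 3577 / 1000
= 450702 / 1000
= 450.702 MJ


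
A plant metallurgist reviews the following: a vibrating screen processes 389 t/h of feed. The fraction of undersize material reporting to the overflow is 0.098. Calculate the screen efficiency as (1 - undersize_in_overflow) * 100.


Screen efficiency = (1 - fraction of undersize in overflow) * 100
= (1 - 0.098) * 100
= 0.902 * 100
= 90.2%

90.2%


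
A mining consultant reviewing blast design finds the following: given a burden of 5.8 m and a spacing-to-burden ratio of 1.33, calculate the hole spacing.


7.714 m

Spacing = burden * ratio
= 5.8 * 1.33
= 7.714 m


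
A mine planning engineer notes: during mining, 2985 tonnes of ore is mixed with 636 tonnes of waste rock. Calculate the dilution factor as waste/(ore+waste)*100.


Total material = ore + waste
= 2985 + 636 = 3621 tonnes
Dilution = waste / total * 100
= 636 / 3621 * 100
= 0.1756420878 * 100
= 17.5642%

17.5642%


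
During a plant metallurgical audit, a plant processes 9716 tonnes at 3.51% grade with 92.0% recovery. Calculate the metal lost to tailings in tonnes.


27.2825 tonnes

Total metal in feed:
= 9716 * 3.51 / 100 = 341.0316 tonnes
Metal recovered:
= 341.0316 * 92.0 / 100 = 313.749072 tonnes
Metal lost to tailings:
= 341.0316 - 313.749072
= 27.2825 tonnes


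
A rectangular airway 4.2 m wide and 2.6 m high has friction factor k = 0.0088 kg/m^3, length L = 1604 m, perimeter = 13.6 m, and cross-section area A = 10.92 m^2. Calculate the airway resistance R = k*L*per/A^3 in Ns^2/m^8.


Compute the numerator:
k * L * per = 0.0088 * 1604 * 13.6
= 191.96672
Compute the denominator:
A^3 = 10.92^3 = 1302.170688
Resistance:
R = 191.96672 / 1302.170688
= 0.1474 Ns^2/m^8

0.1474 Ns^2/m^8


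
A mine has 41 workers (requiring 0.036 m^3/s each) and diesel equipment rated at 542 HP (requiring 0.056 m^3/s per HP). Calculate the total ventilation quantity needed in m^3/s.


Airflow for workers:
Q_people = 41 * 0.036 = 1.476 m^3/s
Airflow for diesel equipment:
Q_diesel = 542 * 0.056 = 30.352 m^3/s
Total ventilation:
Q_total = 1.476 + 30.352
= 31.828 m^3/s

31.828 m^3/s


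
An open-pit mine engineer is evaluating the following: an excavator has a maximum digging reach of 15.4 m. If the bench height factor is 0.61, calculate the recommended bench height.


Bench height = reach * factor
= 15.4 * 0.61
= 9.394 m

9.394 m


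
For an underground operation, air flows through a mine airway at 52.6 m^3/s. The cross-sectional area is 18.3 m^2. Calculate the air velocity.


Velocity = flow rate / cross-sectional area
= 52.6 / 18.3
= 2.8743 m/s

2.8743 m/s


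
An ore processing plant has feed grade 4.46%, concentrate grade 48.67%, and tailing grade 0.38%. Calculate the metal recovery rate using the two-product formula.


Using the two-product formula:
R = 100 * c * (f - t) / (f * (c - t))
Numerator = 100 * 48.67 * (4.46 - 0.38)
= 100 * 48.67 * 4.08
= 19857.36
Denominator = 4.46 * (48.67 - 0.38)
= 4.46 * 48.29
= 215.3734
R = 19857.36 / 215.3734
= 92.1997%

92.1997%


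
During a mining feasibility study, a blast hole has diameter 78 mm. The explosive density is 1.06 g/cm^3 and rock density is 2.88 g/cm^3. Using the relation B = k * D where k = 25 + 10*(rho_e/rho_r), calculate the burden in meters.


2.2371 m

First, compute k:
rho_e / rho_r = 1.06 / 2.88 = 0.3680555556
k = 25 + 10 * 0.3680555556 = 28.68055556
Then, compute burden:
B = k * D / 1000 = 28.68055556 * 78 / 1000
= 2237.083333 / 1000
= 2.2371 m


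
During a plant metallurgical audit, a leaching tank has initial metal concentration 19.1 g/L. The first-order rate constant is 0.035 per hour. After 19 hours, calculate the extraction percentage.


48.5726%

Compute the exponent:
-k * t = -0.035 * 19 = -0.665
Remaining concentration:
C = 19.1 * exp(-0.665)
= 19.1 * 0.5142735277
= 9.822624379 g/L
Extracted = 19.1 - 9.822624379 = 9.277375621 g/L
Extraction % = 9.277375621 / 19.1 * 100
= 48.5726%


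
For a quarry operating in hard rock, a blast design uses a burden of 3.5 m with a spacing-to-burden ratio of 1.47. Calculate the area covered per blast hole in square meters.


First, find the spacing:
Spacing = burden * ratio = 3.5 * 1.47
= 5.145 m
Then, calculate the area:
Area = burden * spacing = 3.5 * 5.145
= 18.0075 m^2

18.0075 m^2


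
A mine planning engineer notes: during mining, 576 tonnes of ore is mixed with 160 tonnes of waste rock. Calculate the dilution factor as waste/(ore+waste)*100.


Total material = ore + waste
= 576 + 160 = 736 tonnes
Dilution = waste / total * 100
= 160 / 736 * 100
= 0.2173913043 * 100
= 21.7391%

21.7391%


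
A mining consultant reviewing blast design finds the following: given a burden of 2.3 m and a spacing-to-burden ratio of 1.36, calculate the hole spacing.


Spacing = burden * ratio
= 2.3 * 1.36
= 3.128 m

3.128 m


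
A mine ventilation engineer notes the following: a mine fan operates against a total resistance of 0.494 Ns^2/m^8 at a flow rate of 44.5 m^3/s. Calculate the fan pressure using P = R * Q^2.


Compute Q^2:
Q^2 = 44.5^2 = 1980.25
Compute pressure:
P = R * Q^2 = 0.494 * 1980.25
= 978.2435 Pa

978.2435 Pa


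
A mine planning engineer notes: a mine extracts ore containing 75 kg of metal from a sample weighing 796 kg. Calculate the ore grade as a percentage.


Ore grade = (metal mass / ore mass) * 100
= (75 / 796) * 100
= 0.09422110553 * 100
= 9.4221%

9.4221%


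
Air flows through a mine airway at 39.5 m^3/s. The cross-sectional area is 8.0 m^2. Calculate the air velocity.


Velocity = flow rate / cross-sectional area
= 39.5 / 8.0
= 4.9375 m/s

4.9375 m/s


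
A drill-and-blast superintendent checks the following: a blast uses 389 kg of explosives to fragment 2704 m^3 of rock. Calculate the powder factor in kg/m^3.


0.1439 kg/m^3

Powder factor = explosive mass / rock volume
= 389 / 2704
= 0.1439 kg/m^3


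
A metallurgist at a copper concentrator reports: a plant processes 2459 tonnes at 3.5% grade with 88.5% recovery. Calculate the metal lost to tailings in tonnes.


Total metal in feed:
= 2459 * 3.5 / 100 = 86.065 tonnes
Metal recovered:
= 86.065 * 88.5 / 100 = 76.167525 tonnes
Metal lost to tailings:
= 86.065 - 76.167525
= 9.8975 tonnes

9.8975 tonnes


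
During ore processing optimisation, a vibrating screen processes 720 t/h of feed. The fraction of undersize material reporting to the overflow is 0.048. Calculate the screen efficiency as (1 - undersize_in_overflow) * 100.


95.2%

Screen efficiency = (1 - fraction of undersize in overflow) * 100
= (1 - 0.048) * 100
= 0.952 * 100
= 95.2%


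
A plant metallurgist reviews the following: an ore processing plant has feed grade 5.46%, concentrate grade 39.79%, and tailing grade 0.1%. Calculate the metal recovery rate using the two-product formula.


Using the two-product formula:
R = 100 * c * (f - t) / (f * (c - t))
Numerator = 100 * 39.79 * (5.46 - 0.1)
= 100 * 39.79 * 5.36
= 21327.44
Denominator = 5.46 * (39.79 - 0.1)
= 5.46 * 39.69
= 216.7074
R = 21327.44 / 216.7074
= 98.4158%

98.4158%


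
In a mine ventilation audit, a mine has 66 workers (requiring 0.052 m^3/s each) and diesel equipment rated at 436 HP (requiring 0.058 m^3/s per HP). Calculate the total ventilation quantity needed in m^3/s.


Airflow for workers:
Q_people = 66 * 0.052 = 3.432 m^3/s
Airflow for diesel equipment:
Q_diesel = 436 * 0.058 = 25.288 m^3/s
Total ventilation:
Q_total = 3.432 + 25.288
= 28.72 m^3/s

28.72 m^3/s


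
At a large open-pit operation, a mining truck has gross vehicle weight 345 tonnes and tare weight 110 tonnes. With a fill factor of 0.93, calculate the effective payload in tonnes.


Maximum payload = gross - tare
= 345 - 110 = 235 tonnes
Effective payload = max payload * fill factor
= 235 * 0.93
= 218.55 tonnes

218.55 tonnes


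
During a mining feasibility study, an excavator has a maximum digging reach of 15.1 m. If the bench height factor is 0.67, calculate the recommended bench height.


10.117 m

Bench height = reach * factor
= 15.1 * 0.67
= 10.117 m


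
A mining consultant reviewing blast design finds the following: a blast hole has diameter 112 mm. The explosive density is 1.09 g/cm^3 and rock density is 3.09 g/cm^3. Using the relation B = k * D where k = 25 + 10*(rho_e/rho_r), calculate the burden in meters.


First, compute k:
rho_e / rho_r = 1.09 / 3.09 = 0.3527508091
k = 25 + 10 * 0.3527508091 = 28.52750809
Then, compute burden:
B = k * D / 1000 = 28.52750809 * 112 / 1000
= 3195.080906 / 1000
= 3.1951 m

3.1951 m


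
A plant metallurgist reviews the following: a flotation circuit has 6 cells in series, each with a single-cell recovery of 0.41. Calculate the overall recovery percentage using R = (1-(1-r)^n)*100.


95.7819%

Complement of single-cell recovery:
1 - r = 1 - 0.41 = 0.59
Raise to power n:
(1 - r)^6 = 0.59^6 = 0.04218053364
Overall recovery:
R = (1 - 0.04218053364) * 100
= 95.7819%


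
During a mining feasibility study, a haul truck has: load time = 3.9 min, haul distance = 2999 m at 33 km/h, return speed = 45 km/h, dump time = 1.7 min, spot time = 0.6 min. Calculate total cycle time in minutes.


Convert haul speed to m/min: 33 * 1000/60 = 550 m/min
Haul time = 2999 / 550 = 5.452727273 min
Convert return speed to m/min: 45 * 1000/60 = 750 m/min
Return time = 2999 / 750 = 3.998666667 min
Total cycle time:
= 3.9 + 5.452727273 + 1.7 + 3.998666667 + 0.6
= 15.6514 min

15.6514 min


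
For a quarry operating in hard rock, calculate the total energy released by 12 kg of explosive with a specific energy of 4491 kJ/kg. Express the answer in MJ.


Energy = mass * specific_energy / 1000
= 12 * 4491 / 1000
= 53892 / 1000
= 53.892 MJ

53.892 MJ


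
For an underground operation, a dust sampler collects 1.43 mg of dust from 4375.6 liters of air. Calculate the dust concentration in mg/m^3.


0.3268 mg/m^3

Convert liters to m^3: 1 m^3 = 1000 L
Concentration = mass / volume * 1000
= 1.43 / 4375.6 * 1000
= 0.0003268123229 * 1000
= 0.3268 mg/m^3


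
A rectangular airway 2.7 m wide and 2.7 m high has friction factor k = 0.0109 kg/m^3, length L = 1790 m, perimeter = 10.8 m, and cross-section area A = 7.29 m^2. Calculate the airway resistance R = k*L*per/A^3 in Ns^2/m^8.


0.5439 Ns^2/m^8

Compute the numerator:
k * L * per = 0.0109 * 1790 * 10.8
= 210.7188
Compute the denominator:
A^3 = 7.29^3 = 387.420489
Resistance:
R = 210.7188 / 387.420489
= 0.5439 Ns^2/m^8


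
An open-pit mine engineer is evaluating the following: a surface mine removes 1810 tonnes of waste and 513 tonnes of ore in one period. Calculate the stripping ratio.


Stripping ratio = waste tonnage / ore tonnage
= 1810 / 513
= 3.5283

3.5283


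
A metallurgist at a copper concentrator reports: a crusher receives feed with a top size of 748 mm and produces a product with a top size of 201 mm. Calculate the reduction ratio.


Reduction ratio = feed size / product size
= 748 / 201
= 3.7214

3.7214


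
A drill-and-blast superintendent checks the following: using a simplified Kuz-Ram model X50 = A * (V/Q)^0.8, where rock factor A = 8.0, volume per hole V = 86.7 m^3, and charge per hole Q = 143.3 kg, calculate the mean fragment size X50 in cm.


5.3519 cm

Compute V/Q:
V/Q = 86.7 / 143.3 = 0.6050244243
Raise to the power 0.8:
(V/Q)^0.8 = 0.6050244243^0.8 = 0.6689879969
Multiply by A:
X50 = 8.0 * 0.6689879969
= 5.3519 cm


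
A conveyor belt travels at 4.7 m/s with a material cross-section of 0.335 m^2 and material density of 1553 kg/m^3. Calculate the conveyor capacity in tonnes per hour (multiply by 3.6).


8802.7146 t/h

Volumetric flow = speed * area
= 4.7 * 0.335 = 1.5745 m^3/s
Mass flow = volumetric * density
= 1.5745 * 1553 = 2445.1985 kg/s
Convert to t/h: multiply by 3.6
Capacity = 2445.1985 * 3.6
= 8802.7146 t/h


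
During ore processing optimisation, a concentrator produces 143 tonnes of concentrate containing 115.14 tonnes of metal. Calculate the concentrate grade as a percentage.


Grade = (metal in concentrate / concentrate mass) * 100
= (115.14 / 143) * 100
= 0.8051748252 * 100
= 80.5175%

80.5175%


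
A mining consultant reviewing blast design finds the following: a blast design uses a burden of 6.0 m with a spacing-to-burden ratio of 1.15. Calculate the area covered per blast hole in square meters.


First, find the spacing:
Spacing = burden * ratio = 6.0 * 1.15
= 6.9 m
Then, calculate the area:
Area = burden * spacing = 6.0 * 6.9
= 41.4 m^2

41.4 m^2


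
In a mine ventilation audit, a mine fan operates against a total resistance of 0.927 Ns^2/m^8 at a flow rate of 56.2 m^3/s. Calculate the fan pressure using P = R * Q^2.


Compute Q^2:
Q^2 = 56.2^2 = 3158.44
Compute pressure:
P = R * Q^2 = 0.927 * 3158.44
= 2927.8739 Pa

2927.8739 Pa


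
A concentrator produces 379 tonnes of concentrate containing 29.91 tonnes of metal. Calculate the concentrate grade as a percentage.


Grade = (metal in concentrate / concentrate mass) * 100
= (29.91 / 379) * 100
= 0.0789182058 * 100
= 7.8918%

7.8918%


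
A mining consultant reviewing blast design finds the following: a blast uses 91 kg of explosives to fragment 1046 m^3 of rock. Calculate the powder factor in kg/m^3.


0.087 kg/m^3

Powder factor = explosive mass / rock volume
= 91 / 1046
= 0.087 kg/m^3


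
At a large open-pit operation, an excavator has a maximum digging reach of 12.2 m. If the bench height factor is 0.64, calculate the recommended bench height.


Bench height = reach * factor
= 12.2 * 0.64
= 7.808 m

7.808 m


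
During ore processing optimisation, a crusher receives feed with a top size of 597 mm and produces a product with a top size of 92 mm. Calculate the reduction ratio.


Reduction ratio = feed size / product size
= 597 / 92
= 6.4891

6.4891


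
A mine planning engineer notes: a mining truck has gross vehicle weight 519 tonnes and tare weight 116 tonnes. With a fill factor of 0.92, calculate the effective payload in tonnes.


370.76 tonnes

Maximum payload = gross - tare
= 519 - 116 = 403 tonnes
Effective payload = max payload * fill factor
= 403 * 0.92
= 370.76 tonnes


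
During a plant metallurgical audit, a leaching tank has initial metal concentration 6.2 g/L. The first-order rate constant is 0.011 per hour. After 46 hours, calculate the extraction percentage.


Compute the exponent:
-k * t = -0.011 * 46 = -0.506
Remaining concentration:
C = 6.2 * exp(-0.506)
= 6.2 * 0.6029023715
= 3.737994703 g/L
Extracted = 6.2 - 3.737994703 = 2.462005297 g/L
Extraction % = 2.462005297 / 6.2 * 100
= 39.7098%

39.7098%


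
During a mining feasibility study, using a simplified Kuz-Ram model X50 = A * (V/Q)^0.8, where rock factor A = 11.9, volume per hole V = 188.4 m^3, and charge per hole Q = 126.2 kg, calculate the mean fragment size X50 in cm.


Compute V/Q:
V/Q = 188.4 / 126.2 = 1.492868463
Raise to the power 0.8:
(V/Q)^0.8 = 1.492868463^0.8 = 1.377898524
Multiply by A:
X50 = 11.9 * 1.377898524
= 16.397 cm

16.397 cm


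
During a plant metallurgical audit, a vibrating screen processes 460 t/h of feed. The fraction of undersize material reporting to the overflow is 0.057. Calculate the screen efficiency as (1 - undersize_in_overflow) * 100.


94.3%

Screen efficiency = (1 - fraction of undersize in overflow) * 100
= (1 - 0.057) * 100
= 0.943 * 100
= 94.3%


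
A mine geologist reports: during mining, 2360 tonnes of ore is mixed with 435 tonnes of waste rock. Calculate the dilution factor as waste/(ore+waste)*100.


15.5635%

Total material = ore + waste
= 2360 + 435 = 2795 tonnes
Dilution = waste / total * 100
= 435 / 2795 * 100
= 0.1556350626 * 100
= 15.5635%


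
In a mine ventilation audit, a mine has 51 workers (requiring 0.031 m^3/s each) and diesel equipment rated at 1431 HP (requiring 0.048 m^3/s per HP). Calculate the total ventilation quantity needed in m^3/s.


Airflow for workers:
Q_people = 51 * 0.031 = 1.581 m^3/s
Airflow for diesel equipment:
Q_diesel = 1431 * 0.048 = 68.688 m^3/s
Total ventilation:
Q_total = 1.581 + 68.688
= 70.269 m^3/s

70.269 m^3/s


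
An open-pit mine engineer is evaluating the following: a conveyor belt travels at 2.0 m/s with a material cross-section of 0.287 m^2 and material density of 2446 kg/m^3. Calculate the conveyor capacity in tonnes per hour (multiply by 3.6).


5054.4144 t/h

Volumetric flow = speed * area
= 2.0 * 0.287 = 0.574 m^3/s
Mass flow = volumetric * density
= 0.574 * 2446 = 1404.004 kg/s
Convert to t/h: multiply by 3.6
Capacity = 1404.004 * 3.6
= 5054.4144 t/h


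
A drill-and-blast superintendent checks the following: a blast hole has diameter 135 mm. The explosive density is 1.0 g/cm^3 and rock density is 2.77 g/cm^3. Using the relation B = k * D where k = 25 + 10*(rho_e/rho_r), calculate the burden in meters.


First, compute k:
rho_e / rho_r = 1.0 / 2.77 = 0.3610108303
k = 25 + 10 * 0.3610108303 = 28.6101083
Then, compute burden:
B = k * D / 1000 = 28.6101083 * 135 / 1000
= 3862.364621 / 1000
= 3.8624 m

3.8624 m


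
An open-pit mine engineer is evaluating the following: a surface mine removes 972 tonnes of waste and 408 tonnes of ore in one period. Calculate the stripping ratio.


Stripping ratio = waste tonnage / ore tonnage
= 972 / 408
= 2.3824

2.3824


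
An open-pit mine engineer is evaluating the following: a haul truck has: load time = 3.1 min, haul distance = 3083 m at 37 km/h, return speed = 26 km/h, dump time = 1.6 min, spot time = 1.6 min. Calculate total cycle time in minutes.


18.4141 min

Convert haul speed to m/min: 37 * 1000/60 = 616.6666667 m/min
Haul time = 3083 / 616.6666667 = 4.999459459 min
Convert return speed to m/min: 26 * 1000/60 = 433.3333333 m/min
Return time = 3083 / 433.3333333 = 7.114615385 min
Total cycle time:
= 3.1 + 4.999459459 + 1.6 + 7.114615385 + 1.6
= 18.4141 min


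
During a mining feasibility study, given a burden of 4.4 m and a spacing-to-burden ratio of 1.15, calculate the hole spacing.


Spacing = burden * ratio
= 4.4 * 1.15
= 5.06 m

5.06 m


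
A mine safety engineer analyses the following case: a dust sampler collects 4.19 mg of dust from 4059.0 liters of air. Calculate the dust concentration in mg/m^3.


1.0323 mg/m^3

Convert liters to m^3: 1 m^3 = 1000 L
Concentration = mass / volume * 1000
= 4.19 / 4059.0 * 1000
= 0.001032273959 * 1000
= 1.0323 mg/m^3


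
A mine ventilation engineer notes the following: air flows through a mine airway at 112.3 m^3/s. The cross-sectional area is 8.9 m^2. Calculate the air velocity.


12.618 m/s

Velocity = flow rate / cross-sectional area
= 112.3 / 8.9
= 12.618 m/s


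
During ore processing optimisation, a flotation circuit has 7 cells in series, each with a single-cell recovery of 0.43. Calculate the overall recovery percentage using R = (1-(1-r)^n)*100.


Complement of single-cell recovery:
1 - r = 1 - 0.43 = 0.57
Raise to power n:
(1 - r)^7 = 0.57^7 = 0.01954897493
Overall recovery:
R = (1 - 0.01954897493) * 100
= 98.0451%

98.0451%


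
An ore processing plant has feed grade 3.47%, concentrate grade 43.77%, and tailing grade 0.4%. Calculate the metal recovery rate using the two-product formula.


89.2886%

Using the two-product formula:
R = 100 * c * (f - t) / (f * (c - t))
Numerator = 100 * 43.77 * (3.47 - 0.4)
= 100 * 43.77 * 3.07
= 13437.39
Denominator = 3.47 * (43.77 - 0.4)
= 3.47 * 43.37
= 150.4939
R = 13437.39 / 150.4939
= 89.2886%


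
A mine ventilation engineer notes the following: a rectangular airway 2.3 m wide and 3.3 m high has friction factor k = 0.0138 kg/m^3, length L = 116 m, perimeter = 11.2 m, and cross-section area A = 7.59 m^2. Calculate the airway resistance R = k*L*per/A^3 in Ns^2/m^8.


0.041 Ns^2/m^8

Compute the numerator:
k * L * per = 0.0138 * 116 * 11.2
= 17.92896
Compute the denominator:
A^3 = 7.59^3 = 437.245479
Resistance:
R = 17.92896 / 437.245479
= 0.041 Ns^2/m^8


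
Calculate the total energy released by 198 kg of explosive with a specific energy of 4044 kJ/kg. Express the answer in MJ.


Energy = mass * specific_energy / 1000
= 198 * 4044 / 1000
= 800712 / 1000
= 800.712 MJ

800.712 MJ


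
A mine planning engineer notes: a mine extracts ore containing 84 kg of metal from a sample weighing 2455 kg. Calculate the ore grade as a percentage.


Ore grade = (metal mass / ore mass) * 100
= (84 / 2455) * 100
= 0.03421588595 * 100
= 3.4216%

3.4216%


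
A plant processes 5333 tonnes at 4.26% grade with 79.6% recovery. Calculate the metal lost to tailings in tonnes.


46.3459 tonnes

Total metal in feed:
= 5333 * 4.26 / 100 = 227.1858 tonnes
Metal recovered:
= 227.1858 * 79.6 / 100 = 180.8398968 tonnes
Metal lost to tailings:
= 227.1858 - 180.8398968
= 46.3459 tonnes


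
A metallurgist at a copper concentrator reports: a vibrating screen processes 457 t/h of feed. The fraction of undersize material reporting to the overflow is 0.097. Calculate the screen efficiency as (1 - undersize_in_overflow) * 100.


90.3%

Screen efficiency = (1 - fraction of undersize in overflow) * 100
= (1 - 0.097) * 100
= 0.903 * 100
= 90.3%


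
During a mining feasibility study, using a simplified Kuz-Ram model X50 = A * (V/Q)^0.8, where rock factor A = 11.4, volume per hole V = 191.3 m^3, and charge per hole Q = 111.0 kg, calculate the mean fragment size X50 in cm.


Compute V/Q:
V/Q = 191.3 / 111.0 = 1.723423423
Raise to the power 0.8:
(V/Q)^0.8 = 1.723423423^0.8 = 1.545658665
Multiply by A:
X50 = 11.4 * 1.545658665
= 17.6205 cm

17.6205 cm


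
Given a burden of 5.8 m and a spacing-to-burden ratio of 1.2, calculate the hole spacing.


6.96 m

Spacing = burden * ratio
= 5.8 * 1.2
= 6.96 m


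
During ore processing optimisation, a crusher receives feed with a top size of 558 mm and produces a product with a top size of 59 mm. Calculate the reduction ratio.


9.4576

Reduction ratio = feed size / product size
= 558 / 59
= 9.4576


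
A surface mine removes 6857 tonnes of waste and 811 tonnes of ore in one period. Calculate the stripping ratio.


Stripping ratio = waste tonnage / ore tonnage
= 6857 / 811
= 8.455

8.455


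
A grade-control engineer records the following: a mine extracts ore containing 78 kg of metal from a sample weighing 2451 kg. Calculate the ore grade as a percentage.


3.1824%

Ore grade = (metal mass / ore mass) * 100
= (78 / 2451) * 100
= 0.03182374541 * 100
= 3.1824%


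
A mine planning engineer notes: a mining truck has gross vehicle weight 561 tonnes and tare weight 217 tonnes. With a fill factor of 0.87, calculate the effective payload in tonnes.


Maximum payload = gross - tare
= 561 - 217 = 344 tonnes
Effective payload = max payload * fill factor
= 344 * 0.87
= 299.28 tonnes

299.28 tonnes


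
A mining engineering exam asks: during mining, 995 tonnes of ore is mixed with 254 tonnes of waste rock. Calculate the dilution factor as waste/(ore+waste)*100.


20.3363%

Total material = ore + waste
= 995 + 254 = 1249 tonnes
Dilution = waste / total * 100
= 254 / 1249 * 100
= 0.2033626902 * 100
= 20.3363%


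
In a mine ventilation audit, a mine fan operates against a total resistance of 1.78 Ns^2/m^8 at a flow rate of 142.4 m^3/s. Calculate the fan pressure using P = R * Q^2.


36094.4128 Pa

Compute Q^2:
Q^2 = 142.4^2 = 20277.76
Compute pressure:
P = R * Q^2 = 1.78 * 20277.76
= 36094.4128 Pa


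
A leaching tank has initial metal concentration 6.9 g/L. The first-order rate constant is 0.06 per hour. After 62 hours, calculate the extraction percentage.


97.5766%

Compute the exponent:
-k * t = -0.06 * 62 = -3.72
Remaining concentration:
C = 6.9 * exp(-3.72)
= 6.9 * 0.02423396785
= 0.1672143781 g/L
Extracted = 6.9 - 0.1672143781 = 6.732785622 g/L
Extraction % = 6.732785622 / 6.9 * 100
= 97.5766%


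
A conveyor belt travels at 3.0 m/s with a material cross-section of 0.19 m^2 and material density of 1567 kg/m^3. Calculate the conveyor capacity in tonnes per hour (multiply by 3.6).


Volumetric flow = speed * area
= 3.0 * 0.19 = 0.57 m^3/s
Mass flow = volumetric * density
= 0.57 * 1567 = 893.19 kg/s
Convert to t/h: multiply by 3.6
Capacity = 893.19 * 3.6
= 3215.484 t/h

3215.484 t/h


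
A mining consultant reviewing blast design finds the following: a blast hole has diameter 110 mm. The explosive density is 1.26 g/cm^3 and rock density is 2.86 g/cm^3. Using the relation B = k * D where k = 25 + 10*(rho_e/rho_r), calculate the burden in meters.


3.2346 m

First, compute k:
rho_e / rho_r = 1.26 / 2.86 = 0.4405594406
k = 25 + 10 * 0.4405594406 = 29.40559441
Then, compute burden:
B = k * D / 1000 = 29.40559441 * 110 / 1000
= 3234.615385 / 1000
= 3.2346 m


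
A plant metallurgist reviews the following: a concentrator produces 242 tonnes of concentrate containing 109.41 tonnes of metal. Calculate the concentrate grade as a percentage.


45.2107%

Grade = (metal in concentrate / concentrate mass) * 100
= (109.41 / 242) * 100
= 0.452107438 * 100
= 45.2107%


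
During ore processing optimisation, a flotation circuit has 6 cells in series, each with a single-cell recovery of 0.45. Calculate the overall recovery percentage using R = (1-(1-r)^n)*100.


97.2319%

Complement of single-cell recovery:
1 - r = 1 - 0.45 = 0.55
Raise to power n:
(1 - r)^6 = 0.55^6 = 0.02768064063
Overall recovery:
R = (1 - 0.02768064063) * 100
= 97.2319%


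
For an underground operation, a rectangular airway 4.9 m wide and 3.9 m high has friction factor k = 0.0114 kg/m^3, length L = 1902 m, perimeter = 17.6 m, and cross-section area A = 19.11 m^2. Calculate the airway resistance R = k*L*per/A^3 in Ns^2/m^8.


0.0547 Ns^2/m^8

Compute the numerator:
k * L * per = 0.0114 * 1902 * 17.6
= 381.61728
Compute the denominator:
A^3 = 19.11^3 = 6978.821031
Resistance:
R = 381.61728 / 6978.821031
= 0.0547 Ns^2/m^8


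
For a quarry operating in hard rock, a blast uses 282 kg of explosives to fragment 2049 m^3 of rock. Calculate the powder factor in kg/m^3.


0.1376 kg/m^3

Powder factor = explosive mass / rock volume
= 282 / 2049
= 0.1376 kg/m^3


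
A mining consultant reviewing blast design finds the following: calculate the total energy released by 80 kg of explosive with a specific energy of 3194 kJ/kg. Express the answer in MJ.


255.52 MJ

Energy = mass * specific_energy / 1000
= 80 * 3194 / 1000
= 255520 / 1000
= 255.52 MJ


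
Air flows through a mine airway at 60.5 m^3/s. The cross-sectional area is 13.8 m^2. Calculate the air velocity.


4.3841 m/s

Velocity = flow rate / cross-sectional area
= 60.5 / 13.8
= 4.3841 m/s


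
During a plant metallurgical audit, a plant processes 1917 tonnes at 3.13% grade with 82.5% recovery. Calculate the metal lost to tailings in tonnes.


Total metal in feed:
= 1917 * 3.13 / 100 = 60.0021 tonnes
Metal recovered:
= 60.0021 * 82.5 / 100 = 49.5017325 tonnes
Metal lost to tailings:
= 60.0021 - 49.5017325
= 10.5004 tonnes

10.5004 tonnes


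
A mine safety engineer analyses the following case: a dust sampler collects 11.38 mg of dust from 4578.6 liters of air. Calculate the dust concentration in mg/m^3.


2.4855 mg/m^3

Convert liters to m^3: 1 m^3 = 1000 L
Concentration = mass / volume * 1000
= 11.38 / 4578.6 * 1000
= 0.00248547591 * 1000
= 2.4855 mg/m^3


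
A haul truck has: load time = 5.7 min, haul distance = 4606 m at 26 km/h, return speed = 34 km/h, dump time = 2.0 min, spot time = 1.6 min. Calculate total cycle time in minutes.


28.0575 min

Convert haul speed to m/min: 26 * 1000/60 = 433.3333333 m/min
Haul time = 4606 / 433.3333333 = 10.62923077 min
Convert return speed to m/min: 34 * 1000/60 = 566.6666667 m/min
Return time = 4606 / 566.6666667 = 8.128235294 min
Total cycle time:
= 5.7 + 10.62923077 + 2.0 + 8.128235294 + 1.6
= 28.0575 min


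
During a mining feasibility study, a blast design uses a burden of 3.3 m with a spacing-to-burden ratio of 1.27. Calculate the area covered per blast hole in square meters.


First, find the spacing:
Spacing = burden * ratio = 3.3 * 1.27
= 4.191 m
Then, calculate the area:
Area = burden * spacing = 3.3 * 4.191
= 13.8303 m^2

13.8303 m^2


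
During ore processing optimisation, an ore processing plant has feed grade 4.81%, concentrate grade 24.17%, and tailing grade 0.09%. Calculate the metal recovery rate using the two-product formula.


Using the two-product formula:
R = 100 * c * (f - t) / (f * (c - t))
Numerator = 100 * 24.17 * (4.81 - 0.09)
= 100 * 24.17 * 4.72
= 11408.24
Denominator = 4.81 * (24.17 - 0.09)
= 4.81 * 24.08
= 115.8248
R = 11408.24 / 115.8248
= 98.4957%

98.4957%


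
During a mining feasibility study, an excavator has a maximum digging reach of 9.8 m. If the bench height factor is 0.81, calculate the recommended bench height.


7.938 m

Bench height = reach * factor
= 9.8 * 0.81
= 7.938 m


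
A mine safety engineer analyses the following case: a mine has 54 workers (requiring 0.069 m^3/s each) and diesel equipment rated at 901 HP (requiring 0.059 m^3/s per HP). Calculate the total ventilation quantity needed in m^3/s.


Airflow for workers:
Q_people = 54 * 0.069 = 3.726 m^3/s
Airflow for diesel equipment:
Q_diesel = 901 * 0.059 = 53.159 m^3/s
Total ventilation:
Q_total = 3.726 + 53.159
= 56.885 m^3/s

56.885 m^3/s


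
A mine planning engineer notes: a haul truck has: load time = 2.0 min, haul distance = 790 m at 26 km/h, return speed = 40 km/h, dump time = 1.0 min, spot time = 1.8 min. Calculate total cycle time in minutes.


7.8081 min

Convert haul speed to m/min: 26 * 1000/60 = 433.3333333 m/min
Haul time = 790 / 433.3333333 = 1.823076923 min
Convert return speed to m/min: 40 * 1000/60 = 666.6666667 m/min
Return time = 790 / 666.6666667 = 1.185 min
Total cycle time:
= 2.0 + 1.823076923 + 1.0 + 1.185 + 1.8
= 7.8081 min
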